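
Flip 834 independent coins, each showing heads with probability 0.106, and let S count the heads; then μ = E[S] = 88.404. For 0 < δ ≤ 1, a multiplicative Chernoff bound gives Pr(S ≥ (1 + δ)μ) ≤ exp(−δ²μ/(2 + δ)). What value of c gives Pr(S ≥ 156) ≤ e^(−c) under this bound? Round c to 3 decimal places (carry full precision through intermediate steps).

18.695

Write 156 = (1 + δ)μ, so δ = 156/88.404 − 1 = 0.764626…
Then the exponent is δ²μ/(2 + δ) = (156 − μ)² / (μ·(2 + δ)) = 18.695354.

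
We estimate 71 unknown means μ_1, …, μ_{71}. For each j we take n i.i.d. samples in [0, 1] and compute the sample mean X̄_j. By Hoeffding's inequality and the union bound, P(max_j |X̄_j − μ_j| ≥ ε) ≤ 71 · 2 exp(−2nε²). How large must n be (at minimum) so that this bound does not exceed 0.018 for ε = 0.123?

Need 2·71·exp(−2nε²) ≤ 0.018, i.e. exp(−2nε²) ≤ 0.018/142.
So 2nε² ≥ ln(142/0.018) = 8.973211.
Hence n ≥ 8.973211/(2·0.123²) = 296.557.
The smallest integer n is 297.

297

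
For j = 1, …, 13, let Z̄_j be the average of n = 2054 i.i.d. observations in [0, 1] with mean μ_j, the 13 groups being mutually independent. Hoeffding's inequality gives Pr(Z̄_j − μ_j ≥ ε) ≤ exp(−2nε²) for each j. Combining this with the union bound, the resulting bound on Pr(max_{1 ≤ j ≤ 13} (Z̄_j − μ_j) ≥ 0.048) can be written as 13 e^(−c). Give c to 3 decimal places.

Union bound over the 13 events: Pr(max_{1 ≤ j ≤ 13} (Z̄_j − μ_j) ≥ 0.048) ≤ 13·exp(−2nε²) = 13 exp(−2·2054·0.048²).
So c = 2·2054·0.048² = 9.4648.

9.465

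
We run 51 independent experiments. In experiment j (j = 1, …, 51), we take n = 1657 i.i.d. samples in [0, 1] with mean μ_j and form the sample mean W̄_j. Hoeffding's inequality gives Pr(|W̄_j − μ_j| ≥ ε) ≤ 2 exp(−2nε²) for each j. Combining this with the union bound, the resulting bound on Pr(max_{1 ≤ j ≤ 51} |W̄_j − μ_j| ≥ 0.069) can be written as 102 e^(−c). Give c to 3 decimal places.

15.778

Union bound over the 51 events: Pr(max_{1 ≤ j ≤ 51} |W̄_j − μ_j| ≥ 0.069) ≤ 51·2·exp(−2nε²) = 102 exp(−2·1657·0.069²).
So c = 2·1657·0.069² = 15.7780.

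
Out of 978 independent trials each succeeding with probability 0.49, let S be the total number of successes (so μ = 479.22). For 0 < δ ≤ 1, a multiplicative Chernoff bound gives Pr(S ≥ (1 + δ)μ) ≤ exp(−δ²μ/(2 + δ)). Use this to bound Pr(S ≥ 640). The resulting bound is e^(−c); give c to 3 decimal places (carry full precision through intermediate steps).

Write 640 = (1 + δ)μ, so δ = 640/479.22 − 1 = 0.3355035…
Then the exponent is δ²μ/(2 + δ) = (640 − μ)² / (μ·(2 + δ)) = 23.096628.

23.097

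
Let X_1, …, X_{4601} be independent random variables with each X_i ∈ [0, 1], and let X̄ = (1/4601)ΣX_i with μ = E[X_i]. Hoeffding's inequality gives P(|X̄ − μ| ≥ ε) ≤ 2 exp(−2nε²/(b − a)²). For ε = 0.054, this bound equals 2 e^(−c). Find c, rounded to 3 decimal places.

26.833

c = 2nε²/(b − a)² = 2·4601·0.054² / 1² = 26.8330.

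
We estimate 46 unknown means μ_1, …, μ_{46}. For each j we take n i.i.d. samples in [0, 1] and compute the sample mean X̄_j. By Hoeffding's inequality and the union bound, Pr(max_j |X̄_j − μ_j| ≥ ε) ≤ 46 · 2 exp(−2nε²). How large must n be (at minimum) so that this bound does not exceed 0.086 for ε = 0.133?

198

Need 2·46·exp(−2nε²) ≤ 0.086, i.e. exp(−2nε²) ≤ 0.086/92.
So 2nε² ≥ ln(92/0.086) = 6.975197.
Hence n ≥ 6.975197/(2·0.133²) = 197.162.
The smallest integer n is 198.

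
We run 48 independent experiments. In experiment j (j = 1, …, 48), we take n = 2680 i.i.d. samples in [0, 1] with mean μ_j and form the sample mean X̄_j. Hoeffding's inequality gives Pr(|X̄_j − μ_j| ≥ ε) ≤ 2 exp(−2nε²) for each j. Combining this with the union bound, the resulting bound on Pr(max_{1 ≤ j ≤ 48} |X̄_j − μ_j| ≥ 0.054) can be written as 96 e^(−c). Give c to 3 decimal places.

15.630

Union bound over the 48 events: Pr(max_{1 ≤ j ≤ 48} |X̄_j − μ_j| ≥ 0.054) ≤ 48·2·exp(−2nε²) = 96 exp(−2·2680·0.054²).
So c = 2·2680·0.054² = 15.6298.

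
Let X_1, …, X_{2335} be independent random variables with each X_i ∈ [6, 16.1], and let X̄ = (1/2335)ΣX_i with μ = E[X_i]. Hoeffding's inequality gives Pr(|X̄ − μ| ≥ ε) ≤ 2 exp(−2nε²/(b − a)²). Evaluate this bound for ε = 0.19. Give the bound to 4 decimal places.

0.3831

Exponent: 2nε²/(b − a)² = 2·2335·0.19² / 10.1² = 1.65265.
Bound = 2·exp(−1.65265) = 0.38308.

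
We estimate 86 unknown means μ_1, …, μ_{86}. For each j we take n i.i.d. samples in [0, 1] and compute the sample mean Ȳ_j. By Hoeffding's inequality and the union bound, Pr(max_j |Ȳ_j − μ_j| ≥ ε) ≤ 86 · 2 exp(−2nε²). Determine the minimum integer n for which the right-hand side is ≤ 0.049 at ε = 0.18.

126

Need 2·86·exp(−2nε²) ≤ 0.049, i.e. exp(−2nε²) ≤ 0.049/172.
So 2nε² ≥ ln(172/0.049) = 8.163429.
Hence n ≥ 8.163429/(2·0.18²) = 125.979.
The smallest integer n is 126.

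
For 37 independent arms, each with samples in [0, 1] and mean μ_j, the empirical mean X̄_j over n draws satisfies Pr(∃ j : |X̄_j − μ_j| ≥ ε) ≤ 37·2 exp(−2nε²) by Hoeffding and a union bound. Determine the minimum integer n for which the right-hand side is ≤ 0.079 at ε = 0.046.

1617

Need 2·37·exp(−2nε²) ≤ 0.079, i.e. exp(−2nε²) ≤ 0.079/74.
So 2nε² ≥ ln(74/0.079) = 6.842373.
Hence n ≥ 6.842373/(2·0.046²) = 1616.818.
The smallest integer n is 1617.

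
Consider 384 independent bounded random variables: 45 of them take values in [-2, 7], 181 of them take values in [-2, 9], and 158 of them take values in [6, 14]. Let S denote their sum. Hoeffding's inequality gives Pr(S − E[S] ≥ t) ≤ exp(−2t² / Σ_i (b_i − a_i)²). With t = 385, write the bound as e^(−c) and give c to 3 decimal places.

8.314

Σ(b_i − a_i)² = 45·9² + 181·11² + 158·8² = 35658.
c = 2t² / 35658 = 2·385² / 35658 = 8.3137.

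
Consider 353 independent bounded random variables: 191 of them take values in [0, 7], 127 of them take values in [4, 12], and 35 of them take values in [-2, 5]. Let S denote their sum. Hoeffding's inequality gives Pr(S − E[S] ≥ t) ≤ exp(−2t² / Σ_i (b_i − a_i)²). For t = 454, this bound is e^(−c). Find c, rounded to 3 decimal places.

Σ(b_i − a_i)² = 191·7² + 127·8² + 35·7² = 19202.
c = 2t² / 19202 = 2·454² / 19202 = 21.4682.

21.468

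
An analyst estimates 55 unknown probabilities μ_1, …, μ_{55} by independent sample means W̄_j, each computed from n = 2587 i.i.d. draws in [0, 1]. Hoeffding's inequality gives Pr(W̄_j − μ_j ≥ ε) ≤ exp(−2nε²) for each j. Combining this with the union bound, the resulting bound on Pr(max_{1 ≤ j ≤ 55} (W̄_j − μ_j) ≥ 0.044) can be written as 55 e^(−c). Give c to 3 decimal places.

Union bound over the 55 events: Pr(max_{1 ≤ j ≤ 55} (W̄_j − μ_j) ≥ 0.044) ≤ 55·exp(−2nε²) = 55 exp(−2·2587·0.044²).
So c = 2·2587·0.044² = 10.0169.

10.017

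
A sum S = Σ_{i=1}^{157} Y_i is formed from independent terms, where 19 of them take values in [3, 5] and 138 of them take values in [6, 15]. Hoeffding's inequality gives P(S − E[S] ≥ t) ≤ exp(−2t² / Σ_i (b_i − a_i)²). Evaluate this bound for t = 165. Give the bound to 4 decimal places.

0.0079

Σ(b_i − a_i)² = 19·2² + 138·9² = 11254.
Exponent = 2·165² / 11254 = 4.83828.
Bound = exp(−4.83828) = 0.00792.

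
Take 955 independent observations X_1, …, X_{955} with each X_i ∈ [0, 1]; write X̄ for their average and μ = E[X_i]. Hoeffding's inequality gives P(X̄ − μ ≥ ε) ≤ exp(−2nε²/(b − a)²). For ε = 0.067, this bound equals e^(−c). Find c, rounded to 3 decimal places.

8.574

c = 2nε²/(b − a)² = 2·955·0.067² / 1² = 8.5740.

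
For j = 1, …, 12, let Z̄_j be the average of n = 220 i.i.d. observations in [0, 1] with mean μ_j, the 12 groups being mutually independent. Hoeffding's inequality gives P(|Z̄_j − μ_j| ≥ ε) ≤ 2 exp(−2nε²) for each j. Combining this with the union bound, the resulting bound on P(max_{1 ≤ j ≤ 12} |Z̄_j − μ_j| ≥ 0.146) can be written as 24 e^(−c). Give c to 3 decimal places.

Union bound over the 12 events: P(max_{1 ≤ j ≤ 12} |Z̄_j − μ_j| ≥ 0.146) ≤ 12·2·exp(−2nε²) = 24 exp(−2·220·0.146²).
So c = 2·220·0.146² = 9.3790.

9.379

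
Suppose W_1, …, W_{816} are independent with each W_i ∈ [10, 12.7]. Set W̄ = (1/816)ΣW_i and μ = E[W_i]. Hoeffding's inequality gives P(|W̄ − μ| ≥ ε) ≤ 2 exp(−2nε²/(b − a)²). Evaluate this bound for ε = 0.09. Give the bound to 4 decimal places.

Exponent: 2nε²/(b − a)² = 2·816·0.09² / 2.7² = 1.81333.
Bound = 2·exp(−1.81333) = 0.32622.

0.3262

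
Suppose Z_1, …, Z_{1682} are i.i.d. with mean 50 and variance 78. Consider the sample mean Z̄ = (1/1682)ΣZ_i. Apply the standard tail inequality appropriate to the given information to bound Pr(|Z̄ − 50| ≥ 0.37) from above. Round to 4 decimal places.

0.3387

With mean and variance of each term known, Chebyshev's inequality bounds the deviation of the sum (or sample mean).
Var(Z̄) = Var(Z_i)/n = 78/1682 = 0.046373.
Chebyshev: Pr(|Z̄ − 50| ≥ 0.37) ≤ Var(Z̄)/(0.37)² = 78/(1682·0.37²) = 0.3387.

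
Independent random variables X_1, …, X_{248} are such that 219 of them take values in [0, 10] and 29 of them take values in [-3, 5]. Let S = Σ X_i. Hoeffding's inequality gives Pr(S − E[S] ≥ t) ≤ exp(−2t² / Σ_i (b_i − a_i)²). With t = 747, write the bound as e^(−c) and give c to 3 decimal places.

46.978

Σ(b_i − a_i)² = 219·10² + 29·8² = 23756.
c = 2t² / 23756 = 2·747² / 23756 = 46.9784.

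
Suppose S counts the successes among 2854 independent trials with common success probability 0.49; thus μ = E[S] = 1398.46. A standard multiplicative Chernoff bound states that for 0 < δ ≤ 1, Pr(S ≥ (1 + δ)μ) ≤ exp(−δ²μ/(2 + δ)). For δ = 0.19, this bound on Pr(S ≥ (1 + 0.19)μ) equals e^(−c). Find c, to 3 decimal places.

c = δ²μ/(2 + δ) = 0.19²·1398.46/(2 + 0.19) = 23.0522.

23.052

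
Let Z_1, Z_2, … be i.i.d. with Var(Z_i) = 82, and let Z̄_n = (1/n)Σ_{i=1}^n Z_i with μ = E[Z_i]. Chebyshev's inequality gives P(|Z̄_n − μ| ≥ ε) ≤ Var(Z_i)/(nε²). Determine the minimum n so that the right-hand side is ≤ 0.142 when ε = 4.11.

Require 82/(n·4.11²) ≤ 0.142, i.e. n ≥ 82/(0.142·4.11²) = 34.185.
The smallest integer n is 35.

35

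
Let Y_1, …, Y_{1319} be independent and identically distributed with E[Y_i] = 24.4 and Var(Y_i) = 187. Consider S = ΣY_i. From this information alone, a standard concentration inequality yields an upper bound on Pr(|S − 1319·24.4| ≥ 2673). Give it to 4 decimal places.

0.0345

With mean and variance of each term known, Chebyshev's inequality bounds the deviation of the sum (or sample mean).
Var(S) = n·Var(Y_i) = 1319·187 = 246653.
Chebyshev: Pr(|S − 1319·24.4| ≥ 2673) ≤ Var(S)/2673² = 246653/7144929 = 0.0345.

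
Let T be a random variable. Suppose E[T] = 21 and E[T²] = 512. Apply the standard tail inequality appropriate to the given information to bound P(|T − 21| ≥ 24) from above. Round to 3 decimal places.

0.123

The first two moments determine the variance, so Chebyshev's inequality is the sharpest standard bound available.
Var(T) = E[T²] − (E[T])² = 512 − 441 = 71.
Chebyshev's inequality: P(|T − μ| ≥ t) ≤ Var(T)/t² = 71/576 = 0.1233.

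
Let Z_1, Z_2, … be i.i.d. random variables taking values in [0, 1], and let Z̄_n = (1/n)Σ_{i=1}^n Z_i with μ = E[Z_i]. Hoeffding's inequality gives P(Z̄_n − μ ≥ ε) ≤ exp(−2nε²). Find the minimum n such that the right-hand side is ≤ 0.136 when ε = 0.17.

35

Require exp(−2nε²) ≤ 0.136, i.e. 2nε² ≥ ln(1/0.136) = 1.995100.
So n ≥ 1.995100 / (2·0.17²) = 34.517.
The smallest integer n is 35.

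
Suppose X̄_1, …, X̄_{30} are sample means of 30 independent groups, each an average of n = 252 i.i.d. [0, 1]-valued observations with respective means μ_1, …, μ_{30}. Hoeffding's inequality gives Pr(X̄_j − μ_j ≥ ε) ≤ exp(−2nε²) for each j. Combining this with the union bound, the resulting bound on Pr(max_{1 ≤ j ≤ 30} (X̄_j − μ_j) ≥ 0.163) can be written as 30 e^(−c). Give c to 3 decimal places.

Union bound over the 30 events: Pr(max_{1 ≤ j ≤ 30} (X̄_j − μ_j) ≥ 0.163) ≤ 30·exp(−2nε²) = 30 exp(−2·252·0.163²).
So c = 2·252·0.163² = 13.3908.

13.391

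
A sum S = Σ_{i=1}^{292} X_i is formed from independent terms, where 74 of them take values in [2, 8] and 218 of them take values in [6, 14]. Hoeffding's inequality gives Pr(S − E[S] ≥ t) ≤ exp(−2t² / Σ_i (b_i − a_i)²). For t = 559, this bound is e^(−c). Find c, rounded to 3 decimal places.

Σ(b_i − a_i)² = 74·6² + 218·8² = 16616.
c = 2t² / 16616 = 2·559² / 16616 = 37.6121.

37.612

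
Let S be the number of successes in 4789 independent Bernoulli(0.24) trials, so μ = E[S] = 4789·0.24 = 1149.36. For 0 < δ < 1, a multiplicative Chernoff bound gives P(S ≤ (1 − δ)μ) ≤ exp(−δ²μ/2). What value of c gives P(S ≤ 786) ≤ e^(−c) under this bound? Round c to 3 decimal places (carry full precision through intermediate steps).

57.437

Write 786 = (1 − δ)μ, so δ = 1 − 786/1149.36 = 0.3161412…
Then the exponent is δ²μ/2 = (μ − 786)²/(2μ) = 57.436525.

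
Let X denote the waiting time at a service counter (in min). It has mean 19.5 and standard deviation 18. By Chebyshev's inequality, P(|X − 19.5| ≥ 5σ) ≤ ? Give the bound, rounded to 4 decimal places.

Chebyshev: P(|X − μ| ≥ t) ≤ Var(X)/t².
Var(X) = σ² = 18² = 324.
t = 5·18 = 90.
Bound = 324 / 8100 = 0.0400.

0.0400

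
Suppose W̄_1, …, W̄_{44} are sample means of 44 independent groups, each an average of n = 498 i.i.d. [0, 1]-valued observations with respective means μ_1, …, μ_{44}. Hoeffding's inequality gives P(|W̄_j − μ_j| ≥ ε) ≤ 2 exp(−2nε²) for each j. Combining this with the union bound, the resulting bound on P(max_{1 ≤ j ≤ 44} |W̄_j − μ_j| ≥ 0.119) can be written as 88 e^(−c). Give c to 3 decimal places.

Union bound over the 44 events: P(max_{1 ≤ j ≤ 44} |W̄_j − μ_j| ≥ 0.119) ≤ 44·2·exp(−2nε²) = 88 exp(−2·498·0.119²).
So c = 2·498·0.119² = 14.1044.

14.104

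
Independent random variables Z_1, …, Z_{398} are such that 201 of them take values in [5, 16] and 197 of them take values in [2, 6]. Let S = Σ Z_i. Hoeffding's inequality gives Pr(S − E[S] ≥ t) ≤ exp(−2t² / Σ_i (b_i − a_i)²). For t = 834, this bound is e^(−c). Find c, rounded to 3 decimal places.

50.636

Σ(b_i − a_i)² = 201·11² + 197·4² = 27473.
c = 2t² / 27473 = 2·834² / 27473 = 50.6356.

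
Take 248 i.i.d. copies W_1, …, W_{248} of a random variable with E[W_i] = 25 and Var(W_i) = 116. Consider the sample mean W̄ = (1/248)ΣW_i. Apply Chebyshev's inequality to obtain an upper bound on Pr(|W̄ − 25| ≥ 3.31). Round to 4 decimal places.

0.0427

Var(W̄) = Var(W_i)/n = 116/248 = 0.46774.
Chebyshev: Pr(|W̄ − 25| ≥ 3.31) ≤ Var(W̄)/(3.31)² = 116/(248·3.31²) = 0.0427.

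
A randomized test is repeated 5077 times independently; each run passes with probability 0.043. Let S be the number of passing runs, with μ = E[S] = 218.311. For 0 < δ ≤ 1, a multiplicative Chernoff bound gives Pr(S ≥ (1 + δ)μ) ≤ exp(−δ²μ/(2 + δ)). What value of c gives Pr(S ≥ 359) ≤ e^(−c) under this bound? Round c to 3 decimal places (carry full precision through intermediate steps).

34.285

Write 359 = (1 + δ)μ, so δ = 359/218.311 − 1 = 0.644443…
Then the exponent is δ²μ/(2 + δ) = (359 − μ)² / (μ·(2 + δ)) = 34.285497.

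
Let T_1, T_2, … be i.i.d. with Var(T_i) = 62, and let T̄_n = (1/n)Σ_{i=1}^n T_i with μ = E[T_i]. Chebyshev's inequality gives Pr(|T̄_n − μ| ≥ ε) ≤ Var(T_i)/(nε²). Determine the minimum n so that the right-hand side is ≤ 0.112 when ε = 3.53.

45

Require 62/(n·3.53²) ≤ 0.112, i.e. n ≥ 62/(0.112·3.53²) = 44.425.
The smallest integer n is 45.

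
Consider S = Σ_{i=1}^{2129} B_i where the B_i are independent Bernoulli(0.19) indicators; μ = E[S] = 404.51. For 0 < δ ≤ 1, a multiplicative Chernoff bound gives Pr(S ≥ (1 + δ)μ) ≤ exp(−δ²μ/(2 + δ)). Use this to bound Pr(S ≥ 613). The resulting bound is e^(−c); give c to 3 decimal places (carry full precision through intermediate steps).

Write 613 = (1 + δ)μ, so δ = 613/404.51 − 1 = 0.5154137…
Then the exponent is δ²μ/(2 + δ) = (613 − μ)² / (μ·(2 + δ)) = 42.720052.

42.720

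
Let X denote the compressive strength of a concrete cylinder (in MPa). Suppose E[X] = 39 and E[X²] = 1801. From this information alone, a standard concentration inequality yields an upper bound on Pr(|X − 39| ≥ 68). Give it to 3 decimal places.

0.061

The first two moments determine the variance, so Chebyshev's inequality is the sharpest standard bound available.
Var(X) = E[X²] − (E[X])² = 1801 − 1521 = 280.
Chebyshev's inequality: Pr(|X − μ| ≥ t) ≤ Var(X)/t² = 280/4624 = 0.0606.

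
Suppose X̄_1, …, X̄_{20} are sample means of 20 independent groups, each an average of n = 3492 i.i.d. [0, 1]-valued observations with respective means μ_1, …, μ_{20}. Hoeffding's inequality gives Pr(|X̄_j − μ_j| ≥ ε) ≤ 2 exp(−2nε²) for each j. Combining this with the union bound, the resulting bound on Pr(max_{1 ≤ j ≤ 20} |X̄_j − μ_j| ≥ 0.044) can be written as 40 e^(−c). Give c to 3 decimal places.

13.521

Union bound over the 20 events: Pr(max_{1 ≤ j ≤ 20} |X̄_j − μ_j| ≥ 0.044) ≤ 20·2·exp(−2nε²) = 40 exp(−2·3492·0.044²).
So c = 2·3492·0.044² = 13.5210.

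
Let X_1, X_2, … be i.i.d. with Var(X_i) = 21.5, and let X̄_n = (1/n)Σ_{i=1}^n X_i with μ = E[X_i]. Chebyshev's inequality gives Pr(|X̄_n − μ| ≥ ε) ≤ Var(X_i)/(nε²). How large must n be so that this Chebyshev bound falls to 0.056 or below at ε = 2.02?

95

Require 21.5/(n·2.02²) ≤ 0.056, i.e. n ≥ 21.5/(0.056·2.02²) = 94.091.
The smallest integer n is 95.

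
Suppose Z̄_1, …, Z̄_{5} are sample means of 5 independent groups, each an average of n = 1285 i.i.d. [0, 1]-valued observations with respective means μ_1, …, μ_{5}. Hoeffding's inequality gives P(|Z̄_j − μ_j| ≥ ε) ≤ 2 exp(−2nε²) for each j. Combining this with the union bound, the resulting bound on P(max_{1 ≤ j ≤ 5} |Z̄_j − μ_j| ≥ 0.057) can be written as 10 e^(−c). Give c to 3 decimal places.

Union bound over the 5 events: P(max_{1 ≤ j ≤ 5} |Z̄_j − μ_j| ≥ 0.057) ≤ 5·2·exp(−2nε²) = 10 exp(−2·1285·0.057²).
So c = 2·1285·0.057² = 8.3499.

8.350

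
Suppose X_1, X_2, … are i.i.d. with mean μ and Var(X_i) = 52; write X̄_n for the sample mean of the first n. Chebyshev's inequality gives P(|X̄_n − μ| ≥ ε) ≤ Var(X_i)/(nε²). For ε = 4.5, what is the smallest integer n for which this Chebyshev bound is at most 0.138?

19

Require 52/(n·4.5²) ≤ 0.138, i.e. n ≥ 52/(0.138·4.5²) = 18.608.
The smallest integer n is 19.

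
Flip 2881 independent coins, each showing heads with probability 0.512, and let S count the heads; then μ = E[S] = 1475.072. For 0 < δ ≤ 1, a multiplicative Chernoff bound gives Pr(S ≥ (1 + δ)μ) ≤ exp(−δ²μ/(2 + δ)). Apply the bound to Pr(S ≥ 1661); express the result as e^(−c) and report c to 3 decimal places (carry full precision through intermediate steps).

Write 1661 = (1 + δ)μ, so δ = 1661/1475.072 − 1 = 0.1260467…
Then the exponent is δ²μ/(2 + δ) = (1661 − μ)² / (μ·(2 + δ)) = 11.023096.

11.023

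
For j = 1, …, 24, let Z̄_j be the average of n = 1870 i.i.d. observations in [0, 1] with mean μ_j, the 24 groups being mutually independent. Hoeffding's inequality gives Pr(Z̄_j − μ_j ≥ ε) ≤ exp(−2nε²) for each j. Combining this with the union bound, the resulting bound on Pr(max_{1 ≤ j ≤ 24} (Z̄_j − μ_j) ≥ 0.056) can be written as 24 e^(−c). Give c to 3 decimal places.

Union bound over the 24 events: Pr(max_{1 ≤ j ≤ 24} (Z̄_j − μ_j) ≥ 0.056) ≤ 24·exp(−2nε²) = 24 exp(−2·1870·0.056²).
So c = 2·1870·0.056² = 11.7286.

11.729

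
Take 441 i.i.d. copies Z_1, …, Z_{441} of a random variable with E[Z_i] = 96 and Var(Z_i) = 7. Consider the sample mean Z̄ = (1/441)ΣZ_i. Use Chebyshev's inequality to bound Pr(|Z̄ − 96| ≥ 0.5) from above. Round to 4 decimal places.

Var(Z̄) = Var(Z_i)/n = 7/441 = 0.015873.
Chebyshev: Pr(|Z̄ − 96| ≥ 0.5) ≤ Var(Z̄)/(0.5)² = 7/(441·0.5²) = 0.0635.

0.0635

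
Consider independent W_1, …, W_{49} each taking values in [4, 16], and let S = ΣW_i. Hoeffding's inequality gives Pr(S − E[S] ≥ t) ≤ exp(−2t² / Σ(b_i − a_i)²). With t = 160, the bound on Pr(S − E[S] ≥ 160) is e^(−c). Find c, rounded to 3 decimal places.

7.256

Σ(b_i − a_i)² = 49·(12)² = 7056.
c = 2t²/7056 = 2·160²/7056 = 7.2562.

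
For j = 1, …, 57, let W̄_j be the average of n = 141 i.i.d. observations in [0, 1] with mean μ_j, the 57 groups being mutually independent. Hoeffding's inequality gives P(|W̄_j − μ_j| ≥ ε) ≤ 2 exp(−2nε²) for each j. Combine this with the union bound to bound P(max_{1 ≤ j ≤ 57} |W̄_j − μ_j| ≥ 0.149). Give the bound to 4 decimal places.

Per-experiment Hoeffding bound: 2·exp(−2·141·0.149²) = 2·exp(−6.26068) = 0.0038199.
Union bound over 57 events: 57·0.0038199 = 0.21773.

0.2177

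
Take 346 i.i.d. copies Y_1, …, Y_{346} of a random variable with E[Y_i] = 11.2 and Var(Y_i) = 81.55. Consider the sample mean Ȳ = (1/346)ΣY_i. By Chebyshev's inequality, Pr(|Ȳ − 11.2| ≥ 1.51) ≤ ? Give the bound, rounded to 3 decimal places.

Var(Ȳ) = Var(Y_i)/n = 81.55/346 = 0.23569.
Chebyshev: Pr(|Ȳ − 11.2| ≥ 1.51) ≤ Var(Ȳ)/(1.51)² = 81.55/(346·1.51²) = 0.1034.

0.103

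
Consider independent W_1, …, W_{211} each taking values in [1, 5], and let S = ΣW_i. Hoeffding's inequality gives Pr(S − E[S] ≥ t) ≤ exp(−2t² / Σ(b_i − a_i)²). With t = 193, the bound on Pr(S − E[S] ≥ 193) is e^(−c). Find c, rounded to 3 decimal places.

22.067

Σ(b_i − a_i)² = 211·(4)² = 3376.
c = 2t²/3376 = 2·193²/3376 = 22.0669.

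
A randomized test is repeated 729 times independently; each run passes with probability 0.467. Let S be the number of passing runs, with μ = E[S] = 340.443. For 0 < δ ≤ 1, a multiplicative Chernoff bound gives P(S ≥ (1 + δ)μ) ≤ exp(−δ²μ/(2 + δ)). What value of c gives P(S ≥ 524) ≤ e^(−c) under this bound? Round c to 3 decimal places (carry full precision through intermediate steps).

38.977

Write 524 = (1 + δ)μ, so δ = 524/340.443 − 1 = 0.539171…
Then the exponent is δ²μ/(2 + δ) = (524 − μ)² / (μ·(2 + δ)) = 38.976743.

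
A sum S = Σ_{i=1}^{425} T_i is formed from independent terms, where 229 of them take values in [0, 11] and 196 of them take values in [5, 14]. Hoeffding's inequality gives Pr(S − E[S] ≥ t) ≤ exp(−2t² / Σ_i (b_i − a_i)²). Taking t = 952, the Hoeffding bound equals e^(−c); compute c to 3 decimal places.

Σ(b_i − a_i)² = 229·11² + 196·9² = 43585.
c = 2t² / 43585 = 2·952² / 43585 = 41.5879.

41.588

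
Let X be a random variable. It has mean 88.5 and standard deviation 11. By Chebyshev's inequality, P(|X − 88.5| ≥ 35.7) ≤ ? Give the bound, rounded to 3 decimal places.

0.095

Chebyshev: P(|X − μ| ≥ t) ≤ Var(X)/t².
Var(X) = σ² = 11² = 121.
Bound = 121 / 1274.49 = 0.0949.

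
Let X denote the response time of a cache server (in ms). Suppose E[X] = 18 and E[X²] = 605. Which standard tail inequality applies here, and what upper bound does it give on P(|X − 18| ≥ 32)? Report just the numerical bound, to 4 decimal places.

The first two moments determine the variance, so Chebyshev's inequality is the sharpest standard bound available.
Var(X) = E[X²] − (E[X])² = 605 − 324 = 281.
Chebyshev's inequality: P(|X − μ| ≥ t) ≤ Var(X)/t² = 281/1024 = 0.2744.

0.2744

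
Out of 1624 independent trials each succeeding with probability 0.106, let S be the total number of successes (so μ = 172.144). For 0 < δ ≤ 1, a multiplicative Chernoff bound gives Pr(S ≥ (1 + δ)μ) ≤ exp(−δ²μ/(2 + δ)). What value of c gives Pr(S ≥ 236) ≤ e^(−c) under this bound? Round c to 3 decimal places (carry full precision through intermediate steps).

Write 236 = (1 + δ)μ, so δ = 236/172.144 − 1 = 0.3709453…
Then the exponent is δ²μ/(2 + δ) = (236 − μ)² / (μ·(2 + δ)) = 9.990564.

9.991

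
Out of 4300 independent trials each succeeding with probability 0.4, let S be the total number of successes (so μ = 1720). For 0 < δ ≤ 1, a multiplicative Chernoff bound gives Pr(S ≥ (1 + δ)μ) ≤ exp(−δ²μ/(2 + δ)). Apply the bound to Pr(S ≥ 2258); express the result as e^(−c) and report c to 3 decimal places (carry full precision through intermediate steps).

Write 2258 = (1 + δ)μ, so δ = 2258/1720 − 1 = 0.3127907…
Then the exponent is δ²μ/(2 + δ) = (2258 − μ)² / (μ·(2 + δ)) = 72.761187.

72.761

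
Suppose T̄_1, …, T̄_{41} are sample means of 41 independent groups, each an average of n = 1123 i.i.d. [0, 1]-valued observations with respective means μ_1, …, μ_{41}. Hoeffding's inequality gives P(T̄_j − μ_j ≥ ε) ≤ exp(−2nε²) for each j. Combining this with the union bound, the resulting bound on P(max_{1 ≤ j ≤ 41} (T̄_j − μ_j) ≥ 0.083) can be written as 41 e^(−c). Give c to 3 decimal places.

Union bound over the 41 events: P(max_{1 ≤ j ≤ 41} (T̄_j − μ_j) ≥ 0.083) ≤ 41·exp(−2nε²) = 41 exp(−2·1123·0.083²).
So c = 2·1123·0.083² = 15.4727.

15.473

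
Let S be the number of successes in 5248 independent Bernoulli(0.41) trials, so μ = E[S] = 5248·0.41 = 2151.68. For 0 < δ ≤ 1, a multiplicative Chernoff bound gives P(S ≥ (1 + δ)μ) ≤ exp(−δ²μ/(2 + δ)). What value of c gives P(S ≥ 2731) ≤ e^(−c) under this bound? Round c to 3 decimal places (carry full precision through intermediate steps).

Write 2731 = (1 + δ)μ, so δ = 2731/2151.68 − 1 = 0.2692408…
Then the exponent is δ²μ/(2 + δ) = (2731 − μ)² / (μ·(2 + δ)) = 68.735134.

68.735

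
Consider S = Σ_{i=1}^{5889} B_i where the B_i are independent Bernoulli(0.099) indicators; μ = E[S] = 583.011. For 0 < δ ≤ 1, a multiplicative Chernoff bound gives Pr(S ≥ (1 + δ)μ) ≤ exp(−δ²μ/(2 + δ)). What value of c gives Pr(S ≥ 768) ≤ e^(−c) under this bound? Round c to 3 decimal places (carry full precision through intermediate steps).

25.330

Write 768 = (1 + δ)μ, so δ = 768/583.011 − 1 = 0.3172993…
Then the exponent is δ²μ/(2 + δ) = (768 − μ)² / (μ·(2 + δ)) = 25.329868.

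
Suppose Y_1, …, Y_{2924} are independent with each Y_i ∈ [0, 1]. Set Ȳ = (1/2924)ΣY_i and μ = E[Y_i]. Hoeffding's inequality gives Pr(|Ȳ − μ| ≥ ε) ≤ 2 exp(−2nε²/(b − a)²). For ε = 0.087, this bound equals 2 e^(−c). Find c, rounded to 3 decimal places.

c = 2nε²/(b − a)² = 2·2924·0.087² / 1² = 44.2635.

44.264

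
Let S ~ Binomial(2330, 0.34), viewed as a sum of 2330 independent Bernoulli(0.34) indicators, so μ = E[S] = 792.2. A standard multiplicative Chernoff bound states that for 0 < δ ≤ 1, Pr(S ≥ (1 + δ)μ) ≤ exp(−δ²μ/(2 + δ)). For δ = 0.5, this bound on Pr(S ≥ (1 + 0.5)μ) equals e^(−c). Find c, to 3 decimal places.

c = δ²μ/(2 + δ) = 0.5²·792.2/(2 + 0.5) = 79.2200.

79.220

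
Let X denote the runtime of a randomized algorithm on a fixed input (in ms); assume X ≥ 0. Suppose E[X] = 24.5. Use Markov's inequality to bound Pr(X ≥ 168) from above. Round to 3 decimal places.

Markov's inequality: for a non-negative random variable, Pr(X ≥ a) ≤ E[X]/a.
Here E[X] = 24.5 and a = 168, so the bound is 24.5/168 = 0.1458.

0.146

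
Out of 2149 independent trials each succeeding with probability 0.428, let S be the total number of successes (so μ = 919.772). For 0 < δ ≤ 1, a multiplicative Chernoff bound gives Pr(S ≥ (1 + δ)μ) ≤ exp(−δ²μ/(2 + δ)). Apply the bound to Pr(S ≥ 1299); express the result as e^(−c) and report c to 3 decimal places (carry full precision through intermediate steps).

64.817

Write 1299 = (1 + δ)μ, so δ = 1299/919.772 − 1 = 0.4123065…
Then the exponent is δ²μ/(2 + δ) = (1299 − μ)² / (μ·(2 + δ)) = 64.816879.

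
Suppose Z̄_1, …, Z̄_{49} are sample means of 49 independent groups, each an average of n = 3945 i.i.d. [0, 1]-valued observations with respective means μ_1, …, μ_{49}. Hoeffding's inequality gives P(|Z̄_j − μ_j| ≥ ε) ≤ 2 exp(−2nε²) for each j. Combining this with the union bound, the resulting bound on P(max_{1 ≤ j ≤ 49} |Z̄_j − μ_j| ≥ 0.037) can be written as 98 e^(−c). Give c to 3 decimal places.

10.801

Union bound over the 49 events: P(max_{1 ≤ j ≤ 49} |Z̄_j − μ_j| ≥ 0.037) ≤ 49·2·exp(−2nε²) = 98 exp(−2·3945·0.037²).
So c = 2·3945·0.037² = 10.8014.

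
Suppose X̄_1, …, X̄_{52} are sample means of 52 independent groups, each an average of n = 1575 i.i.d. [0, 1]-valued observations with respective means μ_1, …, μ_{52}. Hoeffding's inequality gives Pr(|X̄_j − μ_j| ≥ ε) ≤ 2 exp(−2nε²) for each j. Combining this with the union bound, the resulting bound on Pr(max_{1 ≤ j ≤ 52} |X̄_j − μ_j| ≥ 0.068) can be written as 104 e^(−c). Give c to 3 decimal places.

14.566

Union bound over the 52 events: Pr(max_{1 ≤ j ≤ 52} |X̄_j − μ_j| ≥ 0.068) ≤ 52·2·exp(−2nε²) = 104 exp(−2·1575·0.068²).
So c = 2·1575·0.068² = 14.5656.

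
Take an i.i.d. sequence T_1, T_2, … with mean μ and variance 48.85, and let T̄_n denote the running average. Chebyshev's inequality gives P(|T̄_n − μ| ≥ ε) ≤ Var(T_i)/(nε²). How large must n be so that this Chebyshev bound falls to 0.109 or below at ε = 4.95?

Require 48.85/(n·4.95²) ≤ 0.109, i.e. n ≥ 48.85/(0.109·4.95²) = 18.291.
The smallest integer n is 19.

19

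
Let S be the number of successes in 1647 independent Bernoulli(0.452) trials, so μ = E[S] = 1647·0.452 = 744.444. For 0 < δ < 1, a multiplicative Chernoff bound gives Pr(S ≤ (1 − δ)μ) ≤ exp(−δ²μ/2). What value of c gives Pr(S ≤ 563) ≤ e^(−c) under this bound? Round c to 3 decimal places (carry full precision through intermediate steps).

22.112

Write 563 = (1 − δ)μ, so δ = 1 − 563/744.444 = 0.2437309…
Then the exponent is δ²μ/2 = (μ − 563)²/(2μ) = 22.111754.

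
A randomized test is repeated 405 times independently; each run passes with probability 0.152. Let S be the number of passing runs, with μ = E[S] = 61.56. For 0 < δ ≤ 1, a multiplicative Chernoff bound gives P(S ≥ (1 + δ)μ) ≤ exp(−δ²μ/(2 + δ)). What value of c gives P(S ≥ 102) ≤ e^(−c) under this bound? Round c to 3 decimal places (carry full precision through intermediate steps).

Write 102 = (1 + δ)μ, so δ = 102/61.56 − 1 = 0.6569201…
Then the exponent is δ²μ/(2 + δ) = (102 − μ)² / (μ·(2 + δ)) = 9.998738.

9.999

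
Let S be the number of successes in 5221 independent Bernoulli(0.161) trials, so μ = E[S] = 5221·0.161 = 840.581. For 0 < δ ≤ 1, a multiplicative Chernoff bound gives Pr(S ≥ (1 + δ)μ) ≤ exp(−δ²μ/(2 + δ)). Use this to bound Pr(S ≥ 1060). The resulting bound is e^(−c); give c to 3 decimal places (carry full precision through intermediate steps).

Write 1060 = (1 + δ)μ, so δ = 1060/840.581 − 1 = 0.2610325…
Then the exponent is δ²μ/(2 + δ) = (1060 − μ)² / (μ·(2 + δ)) = 25.331568.

25.332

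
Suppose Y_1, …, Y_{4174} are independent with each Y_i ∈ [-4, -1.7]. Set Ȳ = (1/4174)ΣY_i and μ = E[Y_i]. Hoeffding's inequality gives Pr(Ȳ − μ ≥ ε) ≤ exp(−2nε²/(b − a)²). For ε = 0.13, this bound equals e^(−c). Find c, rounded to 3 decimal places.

c = 2nε²/(b − a)² = 2·4174·0.13² / 2.3² = 26.6694.

26.669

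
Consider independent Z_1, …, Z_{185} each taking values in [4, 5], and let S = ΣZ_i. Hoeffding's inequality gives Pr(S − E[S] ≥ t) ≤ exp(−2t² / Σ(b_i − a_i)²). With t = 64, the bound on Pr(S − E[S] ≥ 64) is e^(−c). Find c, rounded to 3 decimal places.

44.281

Σ(b_i − a_i)² = 185·(1)² = 185.
c = 2t²/185 = 2·64²/185 = 44.2811.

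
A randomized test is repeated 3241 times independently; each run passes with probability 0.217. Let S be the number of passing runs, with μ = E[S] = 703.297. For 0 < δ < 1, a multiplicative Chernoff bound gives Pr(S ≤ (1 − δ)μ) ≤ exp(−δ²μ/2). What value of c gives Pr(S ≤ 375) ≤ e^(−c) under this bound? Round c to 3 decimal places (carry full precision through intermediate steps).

76.624

Write 375 = (1 − δ)μ, so δ = 1 − 375/703.297 = 0.4667971…
Then the exponent is δ²μ/2 = (μ − 375)²/(2μ) = 76.624044.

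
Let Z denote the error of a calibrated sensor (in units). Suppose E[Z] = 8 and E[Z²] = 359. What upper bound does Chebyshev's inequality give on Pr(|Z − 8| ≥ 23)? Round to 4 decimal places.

0.5577

Var(Z) = E[Z²] − (E[Z])² = 359 − 64 = 295.
Chebyshev's inequality: Pr(|Z − μ| ≥ t) ≤ Var(Z)/t² = 295/529 = 0.5577.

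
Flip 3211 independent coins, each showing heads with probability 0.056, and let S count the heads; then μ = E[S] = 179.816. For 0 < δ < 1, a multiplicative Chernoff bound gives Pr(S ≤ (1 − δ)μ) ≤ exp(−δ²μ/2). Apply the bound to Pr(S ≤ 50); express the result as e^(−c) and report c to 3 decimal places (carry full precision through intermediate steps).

Write 50 = (1 − δ)μ, so δ = 1 − 50/179.816 = 0.721938…
Then the exponent is δ²μ/2 = (μ − 50)²/(2μ) = 46.859550.

46.860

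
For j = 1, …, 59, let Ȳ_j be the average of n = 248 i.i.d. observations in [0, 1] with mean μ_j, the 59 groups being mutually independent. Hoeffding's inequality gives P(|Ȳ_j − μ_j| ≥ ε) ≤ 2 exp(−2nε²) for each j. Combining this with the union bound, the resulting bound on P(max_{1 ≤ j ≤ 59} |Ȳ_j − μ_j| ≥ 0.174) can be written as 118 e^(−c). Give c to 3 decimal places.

15.017

Union bound over the 59 events: P(max_{1 ≤ j ≤ 59} |Ȳ_j − μ_j| ≥ 0.174) ≤ 59·2·exp(−2nε²) = 118 exp(−2·248·0.174²).
So c = 2·248·0.174² = 15.0169.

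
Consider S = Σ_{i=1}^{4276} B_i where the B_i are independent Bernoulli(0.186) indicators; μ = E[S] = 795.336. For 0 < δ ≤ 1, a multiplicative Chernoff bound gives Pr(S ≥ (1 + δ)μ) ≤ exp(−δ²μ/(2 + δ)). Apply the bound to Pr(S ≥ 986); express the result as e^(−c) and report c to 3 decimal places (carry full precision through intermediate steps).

20.408

Write 986 = (1 + δ)μ, so δ = 986/795.336 − 1 = 0.2397276…
Then the exponent is δ²μ/(2 + δ) = (986 − μ)² / (μ·(2 + δ)) = 20.407582.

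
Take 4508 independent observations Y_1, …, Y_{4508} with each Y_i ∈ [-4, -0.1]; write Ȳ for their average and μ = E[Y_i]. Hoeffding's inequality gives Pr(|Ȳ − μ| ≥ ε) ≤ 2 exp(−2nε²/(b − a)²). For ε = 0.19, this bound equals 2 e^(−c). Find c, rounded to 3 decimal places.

c = 2nε²/(b − a)² = 2·4508·0.19² / 3.9² = 21.3989.

21.399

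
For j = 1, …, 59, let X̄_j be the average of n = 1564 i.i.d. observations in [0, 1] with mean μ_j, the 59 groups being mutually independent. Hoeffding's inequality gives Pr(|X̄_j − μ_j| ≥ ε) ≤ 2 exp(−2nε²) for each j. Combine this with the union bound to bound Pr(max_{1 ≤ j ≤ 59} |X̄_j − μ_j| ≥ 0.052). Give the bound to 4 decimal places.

0.0250

Per-experiment Hoeffding bound: 2·exp(−2·1564·0.052²) = 2·exp(−8.45811) = 0.00042434.
Union bound over 59 events: 59·0.00042434 = 0.02504.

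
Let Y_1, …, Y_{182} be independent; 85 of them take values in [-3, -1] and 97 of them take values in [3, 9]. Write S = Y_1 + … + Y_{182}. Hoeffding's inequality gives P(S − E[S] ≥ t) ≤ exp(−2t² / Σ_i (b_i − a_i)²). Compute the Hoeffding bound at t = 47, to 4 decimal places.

0.3157

Σ(b_i − a_i)² = 85·2² + 97·6² = 3832.
Exponent = 2·47² / 3832 = 1.15292.
Bound = exp(−1.15292) = 0.31571.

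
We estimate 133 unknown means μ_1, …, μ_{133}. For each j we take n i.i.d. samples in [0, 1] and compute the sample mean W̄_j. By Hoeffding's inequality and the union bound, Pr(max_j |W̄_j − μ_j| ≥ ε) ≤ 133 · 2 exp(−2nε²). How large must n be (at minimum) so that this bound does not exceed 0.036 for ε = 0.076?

772

Need 2·133·exp(−2nε²) ≤ 0.036, i.e. exp(−2nε²) ≤ 0.036/266.
So 2nε² ≥ ln(266/0.036) = 8.907733.
Hence n ≥ 8.907733/(2·0.076²) = 771.099.
The smallest integer n is 772.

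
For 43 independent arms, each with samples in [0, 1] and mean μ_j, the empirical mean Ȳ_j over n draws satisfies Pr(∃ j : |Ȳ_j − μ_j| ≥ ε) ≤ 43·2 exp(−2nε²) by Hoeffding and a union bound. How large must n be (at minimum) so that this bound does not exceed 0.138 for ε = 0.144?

Need 2·43·exp(−2nε²) ≤ 0.138, i.e. exp(−2nε²) ≤ 0.138/86.
So 2nε² ≥ ln(86/0.138) = 6.434849.
Hence n ≥ 6.434849/(2·0.144²) = 155.161.
The smallest integer n is 156.

156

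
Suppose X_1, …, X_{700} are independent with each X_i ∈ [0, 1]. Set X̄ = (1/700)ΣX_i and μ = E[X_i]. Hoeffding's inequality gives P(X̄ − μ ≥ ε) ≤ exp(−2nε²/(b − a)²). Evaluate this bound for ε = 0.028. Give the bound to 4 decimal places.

Exponent: 2nε²/(b − a)² = 2·700·0.028² / 1² = 1.09760.
Bound = exp(−1.09760) = 0.33367.

0.3337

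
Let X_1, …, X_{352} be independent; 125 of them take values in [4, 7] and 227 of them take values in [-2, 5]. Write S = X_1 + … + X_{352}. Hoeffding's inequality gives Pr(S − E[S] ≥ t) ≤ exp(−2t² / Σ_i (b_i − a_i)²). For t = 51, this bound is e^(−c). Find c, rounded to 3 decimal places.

0.425

Σ(b_i − a_i)² = 125·3² + 227·7² = 12248.
c = 2t² / 12248 = 2·51² / 12248 = 0.4247.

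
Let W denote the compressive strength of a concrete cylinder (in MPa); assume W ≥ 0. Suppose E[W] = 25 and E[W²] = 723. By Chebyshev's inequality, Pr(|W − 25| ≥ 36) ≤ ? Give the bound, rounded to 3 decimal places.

0.076

Var(W) = E[W²] − (E[W])² = 723 − 625 = 98.
Chebyshev's inequality: Pr(|W − μ| ≥ t) ≤ Var(W)/t² = 98/1296 = 0.0756.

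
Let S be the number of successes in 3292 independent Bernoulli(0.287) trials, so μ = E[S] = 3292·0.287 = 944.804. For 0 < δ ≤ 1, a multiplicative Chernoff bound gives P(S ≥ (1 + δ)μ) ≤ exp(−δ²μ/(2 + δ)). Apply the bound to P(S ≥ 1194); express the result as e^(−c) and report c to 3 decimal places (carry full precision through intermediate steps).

29.034

Write 1194 = (1 + δ)μ, so δ = 1194/944.804 − 1 = 0.2637542…
Then the exponent is δ²μ/(2 + δ) = (1194 − μ)² / (μ·(2 + δ)) = 29.034286.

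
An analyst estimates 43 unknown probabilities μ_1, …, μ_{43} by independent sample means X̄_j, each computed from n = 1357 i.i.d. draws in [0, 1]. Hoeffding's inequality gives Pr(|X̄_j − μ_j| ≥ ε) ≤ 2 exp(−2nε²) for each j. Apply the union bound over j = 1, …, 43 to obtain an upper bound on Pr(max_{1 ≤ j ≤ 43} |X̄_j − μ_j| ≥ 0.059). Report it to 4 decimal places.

0.0068

Per-experiment Hoeffding bound: 2·exp(−2·1357·0.059²) = 2·exp(−9.44743) = 0.00015778.
Union bound over 43 events: 43·0.00015778 = 0.00678.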